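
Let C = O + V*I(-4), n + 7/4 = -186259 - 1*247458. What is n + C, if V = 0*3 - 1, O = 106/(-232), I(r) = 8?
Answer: -12578089/29 ≈ -4.3373e+5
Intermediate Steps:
O = -53/116 (O = 106*(-1/232) = -53/116 ≈ -0.45690)
V = -1 (V = 0 - 1 = -1)
n = -1734875/4 (n = -7/4 + (-186259 - 1*247458) = -7/4 + (-186259 - 247458) = -7/4 - 433717 = -1734875/4 ≈ -4.3372e+5)
C = -981/116 (C = -53/116 - 1*8 = -53/116 - 8 = -981/116 ≈ -8.4569)
n + C = -1734875/4 - 981/116 = -12578089/29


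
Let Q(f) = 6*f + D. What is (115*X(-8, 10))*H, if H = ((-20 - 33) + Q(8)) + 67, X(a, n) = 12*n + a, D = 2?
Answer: 824320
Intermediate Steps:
Q(f) = 2 + 6*f (Q(f) = 6*f + 2 = 2 + 6*f)
X(a, n) = a + 12*n
H = 64 (H = ((-20 - 33) + (2 + 6*8)) + 67 = (-53 + (2 + 48)) + 67 = (-53 + 50) + 67 = -3 + 67 = 64)
(115*X(-8, 10))*H = (115*(-8 + 12*10))*64 = (115*(-8 + 120))*64 = (115*112)*64 = 12880*64 = 824320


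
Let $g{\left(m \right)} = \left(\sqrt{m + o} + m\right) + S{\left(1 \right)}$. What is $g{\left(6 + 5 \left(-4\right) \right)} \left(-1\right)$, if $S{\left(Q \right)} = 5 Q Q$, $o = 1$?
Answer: $9 - i \sqrt{13} \approx 9.0 - 3.6056 i$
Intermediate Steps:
$S{\left(Q \right)} = 5 Q^{2}$
$g{\left(m \right)} = 5 + m + \sqrt{1 + m}$ ($g{\left(m \right)} = \left(\sqrt{m + 1} + m\right) + 5 \cdot 1^{2} = \left(\sqrt{1 + m} + m\right) + 5 \cdot 1 = \left(m + \sqrt{1 + m}\right) + 5 = 5 + m + \sqrt{1 + m}$)
$g{\left(6 + 5 \left(-4\right) \right)} \left(-1\right) = \left(5 + \left(6 + 5 \left(-4\right)\right) + \sqrt{1 + \left(6 + 5 \left(-4\right)\right)}\right) \left(-1\right) = \left(5 + \left(6 - 20\right) + \sqrt{1 + \left(6 - 20\right)}\right) \left(-1\right) = \left(5 - 14 + \sqrt{1 - 14}\right) \left(-1\right) = \left(5 - 14 + \sqrt{-13}\right) \left(-1\right) = \left(5 - 14 + i \sqrt{13}\right) \left(-1\right) = \left(-9 + i \sqrt{13}\right) \left(-1\right) = 9 - i \sqrt{13}$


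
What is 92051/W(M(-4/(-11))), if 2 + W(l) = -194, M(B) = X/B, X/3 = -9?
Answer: -92051/196 ≈ -469.65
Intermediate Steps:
X = -27 (X = 3*(-9) = -27)
M(B) = -27/B
W(l) = -196 (W(l) = -2 - 194 = -196)
92051/W(M(-4/(-11))) = 92051/(-196) = 92051*(-1/196) = -92051/196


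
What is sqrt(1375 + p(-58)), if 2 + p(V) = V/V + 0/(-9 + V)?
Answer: sqrt(1374) ≈ 37.068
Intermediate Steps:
p(V) = -1 (p(V) = -2 + (V/V + 0/(-9 + V)) = -2 + (1 + 0) = -2 + 1 = -1)
sqrt(1375 + p(-58)) = sqrt(1375 - 1) = sqrt(1374)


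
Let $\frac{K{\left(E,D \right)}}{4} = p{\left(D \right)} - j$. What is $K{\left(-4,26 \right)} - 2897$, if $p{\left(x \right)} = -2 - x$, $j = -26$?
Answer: $-2905$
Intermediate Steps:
$K{\left(E,D \right)} = 96 - 4 D$ ($K{\left(E,D \right)} = 4 \left(\left(-2 - D\right) - -26\right) = 4 \left(\left(-2 - D\right) + 26\right) = 4 \left(24 - D\right) = 96 - 4 D$)
$K{\left(-4,26 \right)} - 2897 = \left(96 - 104\right) - 2897 = -8 - 2897 = -2905$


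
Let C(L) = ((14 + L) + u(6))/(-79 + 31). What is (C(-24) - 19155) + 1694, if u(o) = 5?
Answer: -838123/48 ≈ -17461.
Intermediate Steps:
C(L) = -19/48 - L/48 (C(L) = ((14 + L) + 5)/(-79 + 31) = (19 + L)/(-48) = (19 + L)*(-1/48) = -19/48 - L/48)
(C(-24) - 19155) + 1694 = ((-19/48 - 1/48*(-24)) - 19155) + 1694 = ((-19/48 + ½) - 19155) + 1694 = (5/48 - 19155) + 1694 = -919435/48 + 1694 = -838123/48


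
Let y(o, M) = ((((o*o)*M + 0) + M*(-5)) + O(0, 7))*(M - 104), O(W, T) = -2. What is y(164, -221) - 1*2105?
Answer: 1931444620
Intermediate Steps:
y(o, M) = (-104 + M)*(-2 - 5*M + M*o²) (y(o, M) = ((((o*o)*M + 0) + M*(-5)) - 2)*(M - 104) = (((o²*M + 0) - 5*M) - 2)*(-104 + M) = (((M*o² + 0) - 5*M) - 2)*(-104 + M) = ((M*o² - 5*M) - 2)*(-104 + M) = ((-5*M + M*o²) - 2)*(-104 + M) = (-2 - 5*M + M*o²)*(-104 + M) = (-104 + M)*(-2 - 5*M + M*o²))
y(164, -221) - 1*2105 = (208 - 5*(-221)² + 518*(-221) + (-221)²*164² - 104*(-221)*164²) - 1*2105 = (208 - 5*48841 - 114478 + 48841*26896 - 104*(-221)*26896) - 2105 = (208 - 244205 - 114478 + 1313627536 + 618177664) - 2105 = 1931446725 - 2105 = 1931444620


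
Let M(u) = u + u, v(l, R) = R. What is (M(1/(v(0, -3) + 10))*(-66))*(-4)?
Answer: 528/7 ≈ 75.429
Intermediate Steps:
M(u) = 2*u
(M(1/(v(0, -3) + 10))*(-66))*(-4) = ((2/(-3 + 10))*(-66))*(-4) = ((2/7)*(-66))*(-4) = -132/7*(-4) = 528/7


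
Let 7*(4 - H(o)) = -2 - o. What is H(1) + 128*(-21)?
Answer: -18785/7 ≈ -2683.6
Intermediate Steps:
H(o) = 30/7 + o/7 (H(o) = 4 - (-2 - o)/7 = 4 + (2/7 + o/7) = 30/7 + o/7)
H(1) + 128*(-21) = (30/7 + (⅐)*1) + 128*(-21) = (30/7 + ⅐) - 2688 = 31/7 - 2688 = -18785/7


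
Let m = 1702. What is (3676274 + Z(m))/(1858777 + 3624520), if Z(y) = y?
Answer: 3677976/5483297 ≈ 0.67076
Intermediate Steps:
(3676274 + Z(m))/(1858777 + 3624520) = (3676274 + 1702)/(1858777 + 3624520) = 3677976/5483297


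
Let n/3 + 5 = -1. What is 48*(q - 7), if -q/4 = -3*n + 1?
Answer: -10896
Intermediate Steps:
n = -18 (n = -15 + 3*(-1) = -15 - 3 = -18)
q = -220 (q = -4*(-3*(-18) + 1) = -4*(54 + 1) = -4*55 = -220)
48*(q - 7) = 48*(-220 - 7) = 48*(-227) = -10896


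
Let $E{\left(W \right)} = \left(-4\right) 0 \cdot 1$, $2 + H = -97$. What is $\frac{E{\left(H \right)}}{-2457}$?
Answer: $0$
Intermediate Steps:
$H = -99$ ($H = -2 - 97 = -99$)
$E{\left(W \right)} = 0$ ($E{\left(W \right)} = 0 \cdot 1 = 0$)
$\frac{E{\left(H \right)}}{-2457} = \frac{0}{-2457} = 0 \left(- \frac{1}{2457}\right) = 0$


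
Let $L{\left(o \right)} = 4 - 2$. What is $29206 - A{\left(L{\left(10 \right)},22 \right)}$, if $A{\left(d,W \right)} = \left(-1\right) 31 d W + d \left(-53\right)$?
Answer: $30676$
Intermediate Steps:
$L{\left(o \right)} = 2$
$A{\left(d,W \right)} = - 53 d - 31 W d$ ($A{\left(d,W \right)} = - 31 d W - 53 d = - 31 W d - 53 d = - 53 d - 31 W d$)
$29206 - A{\left(L{\left(10 \right)},22 \right)} = 29206 - \left(-1\right) 2 \left(53 + 31 \cdot 22\right) = 29206 - \left(-1\right) 2 \left(53 + 682\right) = 29206 - \left(-1\right) 2 \cdot 735 = 29206 - -1470 = 29206 + 1470 = 30676$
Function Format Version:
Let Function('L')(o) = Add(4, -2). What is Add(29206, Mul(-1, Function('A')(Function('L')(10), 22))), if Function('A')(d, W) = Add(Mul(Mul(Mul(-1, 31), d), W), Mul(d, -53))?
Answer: 30676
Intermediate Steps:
Function('L')(o) = 2
Function('A')(d, W) = Add(Mul(-53, d), Mul(-31, W, d)) (Function('A')(d, W) = Add(Mul(Mul(-31, d), W), Mul(-53, d)) = Add(Mul(-31, W, d), Mul(-53, d)) = Add(Mul(-53, d), Mul(-31, W, d)))
Add(29206, Mul(-1, Function('A')(Function('L')(10), 22))) = Add(29206, Mul(-1, Mul(-1, 2, Add(53, Mul(31, 22))))) = Add(29206, Mul(-1, Mul(-1, 2, Add(53, 682)))) = Add(29206, Mul(-1, Mul(-1, 2, 735))) = Add(29206, Mul(-1, -1470)) = Add(29206, 1470) = 30676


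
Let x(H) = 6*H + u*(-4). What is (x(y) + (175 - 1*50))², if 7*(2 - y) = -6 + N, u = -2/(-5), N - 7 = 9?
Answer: 19704721/1225 ≈ 16085.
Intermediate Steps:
N = 16 (N = 7 + 9 = 16)
u = ⅖ (u = -2*(-⅕) = ⅖ ≈ 0.40000)
y = 4/7 (y = 2 - (-6 + 16)/7 = 2 - ⅐*10 = 2 - 10/7 = 4/7 ≈ 0.57143)
x(H) = -8/5 + 6*H (x(H) = 6*H + (⅖)*(-4) = 6*H - 8/5 = -8/5 + 6*H)
(x(y) + (175 - 1*50))² = ((-8/5 + 6*(4/7)) + (175 - 1*50))² = ((-8/5 + 24/7) + (175 - 50))² = (64/35 + 125)² = (4439/35)² = 19704721/1225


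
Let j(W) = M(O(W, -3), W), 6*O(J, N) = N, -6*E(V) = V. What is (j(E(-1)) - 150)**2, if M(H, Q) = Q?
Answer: 808201/36 ≈ 22450.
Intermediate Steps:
E(V) = -V/6
O(J, N) = N/6
j(W) = W
(j(E(-1)) - 150)**2 = (-1/6*(-1) - 150)**2 = (1/6 - 150)**2 = (-899/6)**2 = 808201/36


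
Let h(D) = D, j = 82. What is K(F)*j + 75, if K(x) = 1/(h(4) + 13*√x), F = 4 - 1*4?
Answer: 191/2 ≈ 95.500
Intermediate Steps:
F = 0 (F = 4 - 4 = 0)
K(x) = 1/(4 + 13*√x)
K(F)*j + 75 = 82/(4 + 13*√0) + 75 = 82/(4 + 13*0) + 75 = 82/(4 + 0) + 75 = 82/4 + 75 = (¼)*82 + 75 = 41/2 + 75 = 191/2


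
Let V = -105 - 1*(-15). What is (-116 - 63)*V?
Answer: 16110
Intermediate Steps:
V = -90 (V = -105 + 15 = -90)
(-116 - 63)*V = (-116 - 63)*(-90) = -179*(-90) = 16110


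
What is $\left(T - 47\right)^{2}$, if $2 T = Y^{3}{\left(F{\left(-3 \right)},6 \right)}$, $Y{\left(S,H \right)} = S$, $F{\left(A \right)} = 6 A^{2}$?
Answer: $6191329225$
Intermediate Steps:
$T = 78732$ ($T = \frac{\left(6 \left(-3\right)^{2}\right)^{3}}{2} = \frac{\left(6 \cdot 9\right)^{3}}{2} = \frac{54^{3}}{2} = \frac{1}{2} \cdot 157464 = 78732$)
$\left(T - 47\right)^{2} = \left(78732 - 47\right)^{2} = 78685^{2} = 6191329225$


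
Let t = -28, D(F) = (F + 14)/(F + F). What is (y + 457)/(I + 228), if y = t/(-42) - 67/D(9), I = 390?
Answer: 27961/42642 ≈ 0.65571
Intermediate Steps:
D(F) = (14 + F)/(2*F) (D(F) = (14 + F)/((2*F)) = (14 + F)*(1/(2*F)) = (14 + F)/(2*F))
y = -3572/69 (y = -28/(-42) - 67*18/(14 + 9) = -28*(-1/42) - 67/((½)*(⅑)*23) = ⅔ - 67/23/18 = ⅔ - 67*18/23 = ⅔ - 1206/23 = -3572/69 ≈ -51.768)
(y + 457)/(I + 228) = (-3572/69 + 457)/(390 + 228) = (27961/69)/618 = (27961/69)*(1/618) = 27961/42642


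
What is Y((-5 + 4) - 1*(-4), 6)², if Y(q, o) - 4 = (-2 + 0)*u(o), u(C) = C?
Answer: 64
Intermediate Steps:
Y(q, o) = 4 - 2*o (Y(q, o) = 4 + (-2 + 0)*o = 4 - 2*o)
Y((-5 + 4) - 1*(-4), 6)² = (4 - 2*6)² = (4 - 12)² = (-8)² = 64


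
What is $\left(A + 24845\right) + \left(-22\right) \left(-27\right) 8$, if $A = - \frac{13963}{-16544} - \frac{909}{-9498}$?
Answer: $\frac{775144941589}{26189152} \approx 29598.0$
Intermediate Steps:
$A = \frac{24609845}{26189152}$ ($A = \left(-13963\right) \left(- \frac{1}{16544}\right) - - \frac{303}{3166} = \frac{13963}{16544} + \frac{303}{3166} = \frac{24609845}{26189152} \approx 0.9397$)
$\left(A + 24845\right) + \left(-22\right) \left(-27\right) 8 = \left(\frac{24609845}{26189152} + 24845\right) + \left(-22\right) \left(-27\right) 8 = \frac{650694091285}{26189152} + 594 \cdot 8 = \frac{650694091285}{26189152} + 4752 = \frac{775144941589}{26189152}$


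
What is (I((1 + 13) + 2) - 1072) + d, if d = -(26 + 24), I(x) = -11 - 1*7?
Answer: -1140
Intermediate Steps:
I(x) = -18 (I(x) = -11 - 7 = -18)
d = -50 (d = -1*50 = -50)
(I((1 + 13) + 2) - 1072) + d = (-18 - 1072) - 50 = -1090 - 50 = -1140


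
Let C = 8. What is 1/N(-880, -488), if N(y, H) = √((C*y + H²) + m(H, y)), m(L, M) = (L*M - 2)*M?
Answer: -I*√23604646/94418584 ≈ -5.1457e-5*I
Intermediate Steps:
m(L, M) = M*(-2 + L*M) (m(L, M) = (-2 + L*M)*M = M*(-2 + L*M))
N(y, H) = √(H² + 8*y + y*(-2 + H*y)) (N(y, H) = √((8*y + H²) + y*(-2 + H*y)) = √((H² + 8*y) + y*(-2 + H*y)) = √(H² + 8*y + y*(-2 + H*y)))
1/N(-880, -488) = 1/(√((-488)² + 6*(-880) - 488*(-880)²)) = 1/(√(238144 - 5280 - 488*774400)) = 1/(√(238144 - 5280 - 377907200)) = 1/(√(-377674336)) = 1/(4*I*√23604646) = -I*√23604646/94418584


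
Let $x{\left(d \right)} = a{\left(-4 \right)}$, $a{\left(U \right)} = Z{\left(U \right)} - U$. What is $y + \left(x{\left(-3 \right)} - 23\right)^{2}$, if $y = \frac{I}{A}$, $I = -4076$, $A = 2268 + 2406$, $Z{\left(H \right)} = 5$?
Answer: $\frac{456014}{2337} \approx 195.13$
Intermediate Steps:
$A = 4674$
$a{\left(U \right)} = 5 - U$
$x{\left(d \right)} = 9$ ($x{\left(d \right)} = 5 - -4 = 5 + 4 = 9$)
$y = - \frac{2038}{2337}$ ($y = - \frac{4076}{4674} = \left(-4076\right) \frac{1}{4674} = - \frac{2038}{2337} \approx -0.87206$)
$y + \left(x{\left(-3 \right)} - 23\right)^{2} = - \frac{2038}{2337} + \left(9 - 23\right)^{2} = - \frac{2038}{2337} + \left(-14\right)^{2} = - \frac{2038}{2337} + 196 = \frac{456014}{2337}$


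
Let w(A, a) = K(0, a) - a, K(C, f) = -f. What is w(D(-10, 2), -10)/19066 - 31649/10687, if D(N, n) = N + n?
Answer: -301603047/101879171 ≈ -2.9604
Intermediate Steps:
w(A, a) = -2*a (w(A, a) = -a - a = -2*a)
w(D(-10, 2), -10)/19066 - 31649/10687 = -2*(-10)/19066 - 31649/10687 = 20*(1/19066) - 31649*1/10687 = 10/9533 - 31649/10687 = -301603047/101879171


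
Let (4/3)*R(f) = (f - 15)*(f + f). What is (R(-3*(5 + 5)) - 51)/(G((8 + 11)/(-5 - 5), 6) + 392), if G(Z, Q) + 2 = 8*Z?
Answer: 4935/937 ≈ 5.2668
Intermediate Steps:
G(Z, Q) = -2 + 8*Z
R(f) = 3*f*(-15 + f)/2 (R(f) = 3*((f - 15)*(f + f))/4 = 3*((-15 + f)*(2*f))/4 = 3*(2*f*(-15 + f))/4 = 3*f*(-15 + f)/2)
(R(-3*(5 + 5)) - 51)/(G((8 + 11)/(-5 - 5), 6) + 392) = (3*(-3*(5 + 5))*(-15 - 3*(5 + 5))/2 - 51)/((-2 + 8*((8 + 11)/(-5 - 5))) + 392) = (3*(-3*10)*(-15 - 3*10)/2 - 51)/((-2 + 8*(19/(-10))) + 392) = ((3/2)*(-30)*(-15 - 30) - 51)/((-2 + 8*(19*(-1/10))) + 392) = ((3/2)*(-30)*(-45) - 51)/((-2 + 8*(-19/10)) + 392) = (2025 - 51)/((-2 - 76/5) + 392) = 1974/(-86/5 + 392) = 1974/(1874/5) = 1974*(5/1874) = 4935/937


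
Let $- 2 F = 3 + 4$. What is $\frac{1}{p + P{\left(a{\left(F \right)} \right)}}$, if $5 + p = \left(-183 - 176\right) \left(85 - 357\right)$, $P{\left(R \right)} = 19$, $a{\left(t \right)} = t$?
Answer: $\frac{1}{97662} \approx 1.0239 \cdot 10^{-5}$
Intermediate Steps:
$F = - \frac{7}{2}$ ($F = - \frac{3 + 4}{2} = \left(- \frac{1}{2}\right) 7 = - \frac{7}{2} \approx -3.5$)
$p = 97643$ ($p = -5 + \left(-183 - 176\right) \left(85 - 357\right) = -5 - -97648 = -5 + 97648 = 97643$)
$\frac{1}{p + P{\left(a{\left(F \right)} \right)}} = \frac{1}{97643 + 19} = \frac{1}{97662}$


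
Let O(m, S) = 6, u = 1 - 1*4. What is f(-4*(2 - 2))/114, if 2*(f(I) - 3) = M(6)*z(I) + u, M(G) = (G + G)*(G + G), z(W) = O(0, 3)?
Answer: 289/76 ≈ 3.8026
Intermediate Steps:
u = -3 (u = 1 - 4 = -3)
z(W) = 6
M(G) = 4*G² (M(G) = (2*G)*(2*G) = 4*G²)
f(I) = 867/2 (f(I) = 3 + ((4*6²)*6 - 3)/2 = 3 + ((4*36)*6 - 3)/2 = 3 + (144*6 - 3)/2 = 3 + (864 - 3)/2 = 3 + (½)*861 = 3 + 861/2 = 867/2)
f(-4*(2 - 2))/114 = (867/2)/114 = (867/2)*(1/114) = 289/76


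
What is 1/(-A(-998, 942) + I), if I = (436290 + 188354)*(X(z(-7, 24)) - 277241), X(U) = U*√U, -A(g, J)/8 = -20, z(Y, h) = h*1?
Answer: -43294231841/7497560694346514997508 - 1873932*√6/1874390173586628749377 ≈ -5.7769e-12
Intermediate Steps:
z(Y, h) = h
A(g, J) = 160 (A(g, J) = -8*(-20) = 160)
X(U) = U^(3/2)
I = -173176927204 + 29982912*√6 (I = (436290 + 188354)*(24^(3/2) - 277241) = 624644*(48*√6 - 277241) = 624644*(-277241 + 48*√6) = -173176927204 + 29982912*√6 ≈ -1.7310e+11)
1/(-A(-998, 942) + I) = 1/(-1*160 + (-173176927204 + 29982912*√6)) = 1/(-160 + (-173176927204 + 29982912*√6)) = 1/(-173176927364 + 29982912*√6)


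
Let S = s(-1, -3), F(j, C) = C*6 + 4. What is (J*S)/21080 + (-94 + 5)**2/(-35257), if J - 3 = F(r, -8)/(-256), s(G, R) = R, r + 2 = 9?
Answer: -10707851033/47565923840 ≈ -0.22512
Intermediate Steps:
r = 7 (r = -2 + 9 = 7)
F(j, C) = 4 + 6*C (F(j, C) = 6*C + 4 = 4 + 6*C)
S = -3
J = 203/64 (J = 3 + (4 + 6*(-8))/(-256) = 3 + (4 - 48)*(-1/256) = 3 - 44*(-1/256) = 3 + 11/64 = 203/64 ≈ 3.1719)
(J*S)/21080 + (-94 + 5)**2/(-35257) = ((203/64)*(-3))/21080 + (-94 + 5)**2/(-35257) = -609/64*1/21080 + (-89)**2*(-1/35257) = -609/1349120 + 7921*(-1/35257) = -609/1349120 - 7921/35257 = -10707851033/47565923840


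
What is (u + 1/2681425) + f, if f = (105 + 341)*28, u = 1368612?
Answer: 3703316067501/2681425 ≈ 1.3811e+6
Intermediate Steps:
f = 12488 (f = 446*28 = 12488)
(u + 1/2681425) + f = (1368612 + 1/2681425) + 12488 = 3669830432101/2681425 + 12488 = 3703316067501/2681425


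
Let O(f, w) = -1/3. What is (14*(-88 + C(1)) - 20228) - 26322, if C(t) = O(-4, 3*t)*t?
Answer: -143360/3 ≈ -47787.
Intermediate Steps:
O(f, w) = -1/3 (O(f, w) = -1*1/3 = -1/3)
C(t) = -t/3
(14*(-88 + C(1)) - 20228) - 26322 = (14*(-88 - 1/3*1) - 20228) - 26322 = (14*(-88 - 1/3) - 20228) - 26322 = (14*(-265/3) - 20228) - 26322 = (-3710/3 - 20228) - 26322 = -64394/3 - 26322 = -143360/3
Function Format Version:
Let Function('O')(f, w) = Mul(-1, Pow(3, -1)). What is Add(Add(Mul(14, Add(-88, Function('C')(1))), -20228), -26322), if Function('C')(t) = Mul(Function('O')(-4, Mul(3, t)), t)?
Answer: Rational(-143360, 3) ≈ -47787.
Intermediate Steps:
Function('O')(f, w) = Rational(-1, 3) (Function('O')(f, w) = Mul(-1, Rational(1, 3)) = Rational(-1, 3))
Function('C')(t) = Mul(Rational(-1, 3), t)
Add(Add(Mul(14, Add(-88, Function('C')(1))), -20228), -26322) = Add(Add(Mul(14, Add(-88, Mul(Rational(-1, 3), 1))), -20228), -26322) = Add(Add(Mul(14, Add(-88, Rational(-1, 3))), -20228), -26322) = Add(Add(Mul(14, Rational(-265, 3)), -20228), -26322) = Add(Add(Rational(-3710, 3), -20228), -26322) = Add(Rational(-64394, 3), -26322) = Rational(-143360, 3)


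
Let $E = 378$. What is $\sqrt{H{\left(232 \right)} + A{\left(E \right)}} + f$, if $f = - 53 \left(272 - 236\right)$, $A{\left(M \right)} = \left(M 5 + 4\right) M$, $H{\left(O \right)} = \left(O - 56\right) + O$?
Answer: $-1908 + 2 \sqrt{179085} \approx -1061.6$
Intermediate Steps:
$H{\left(O \right)} = -56 + 2 O$ ($H{\left(O \right)} = \left(-56 + O\right) + O = -56 + 2 O$)
$A{\left(M \right)} = M \left(4 + 5 M\right)$ ($A{\left(M \right)} = \left(5 M + 4\right) M = \left(4 + 5 M\right) M = M \left(4 + 5 M\right)$)
$f = -1908$ ($f = \left(-53\right) 36 = -1908$)
$\sqrt{H{\left(232 \right)} + A{\left(E \right)}} + f = \sqrt{\left(-56 + 2 \cdot 232\right) + 378 \left(4 + 5 \cdot 378\right)} - 1908 = \sqrt{\left(-56 + 464\right) + 378 \left(4 + 1890\right)} - 1908 = \sqrt{408 + 378 \cdot 1894} - 1908 = \sqrt{408 + 715932} - 1908 = \sqrt{716340} - 1908 = 2 \sqrt{179085} - 1908 = -1908 + 2 \sqrt{179085}$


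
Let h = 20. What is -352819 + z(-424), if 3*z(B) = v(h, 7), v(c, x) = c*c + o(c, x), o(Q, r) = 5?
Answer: -352684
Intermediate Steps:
v(c, x) = 5 + c² (v(c, x) = c*c + 5 = c² + 5 = 5 + c²)
z(B) = 135 (z(B) = (5 + 20²)/3 = (5 + 400)/3 = (⅓)*405 = 135)
-352819 + z(-424) = -352819 + 135 = -352684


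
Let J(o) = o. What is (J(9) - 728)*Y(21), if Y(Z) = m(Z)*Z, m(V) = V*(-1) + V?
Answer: 0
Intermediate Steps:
m(V) = 0 (m(V) = -V + V = 0)
Y(Z) = 0 (Y(Z) = 0*Z = 0)
(J(9) - 728)*Y(21) = (9 - 728)*0 = -719*0 = 0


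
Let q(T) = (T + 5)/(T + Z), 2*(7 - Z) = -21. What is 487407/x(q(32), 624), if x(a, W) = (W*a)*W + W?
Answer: 5361477/3208400 ≈ 1.6711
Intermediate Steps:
Z = 35/2 (Z = 7 - 1/2*(-21) = 7 + 21/2 = 35/2 ≈ 17.500)
q(T) = (5 + T)/(35/2 + T) (q(T) = (T + 5)/(T + 35/2) = (5 + T)/(35/2 + T))
x(a, W) = W + a*W**2 (x(a, W) = a*W**2 + W = W + a*W**2)
487407/x(q(32), 624) = 487407/((624*(1 + 624*(2*(5 + 32)/(35 + 2*32))))) = 487407/((624*(1 + 624*(2*37/(35 + 64))))) = 487407/((624*(1 + 624*(2*37/99)))) = 487407/((624*(1 + 624*(2*(1/99)*37)))) = 487407/((624*(1 + 624*(74/99)))) = 487407/((624*(1 + 15392/33))) = 487407/((624*(15425/33))) = 487407/(3208400/11) = 487407*(11/3208400) = 5361477/3208400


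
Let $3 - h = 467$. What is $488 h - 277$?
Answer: $-226709$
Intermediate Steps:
$h = -464$ ($h = 3 - 467 = -464$)
$488 h - 277 = 488 \left(-464\right) - 277 = -226432 - 277 = -226709$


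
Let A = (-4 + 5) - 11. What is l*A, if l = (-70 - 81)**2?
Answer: -228010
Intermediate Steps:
l = 22801 (l = (-151)**2 = 22801)
A = -10 (A = 1 - 11 = -10)
l*A = 22801*(-10) = -228010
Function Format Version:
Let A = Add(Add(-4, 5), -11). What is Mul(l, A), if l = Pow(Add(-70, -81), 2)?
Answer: -228010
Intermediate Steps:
l = 22801 (l = Pow(-151, 2) = 22801)
A = -10 (A = Add(1, -11) = -10)
Mul(l, A) = Mul(22801, -10) = -228010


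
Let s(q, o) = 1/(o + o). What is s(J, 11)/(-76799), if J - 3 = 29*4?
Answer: -1/1689578 ≈ -5.9186e-7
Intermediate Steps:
J = 119 (J = 3 + 29*4 = 3 + 116 = 119)
s(q, o) = 1/(2*o)
s(J, 11)/(-76799) = ((1/2)/11)/(-76799) = ((1/2)*(1/11))*(-1/76799) = (1/22)*(-1/76799) = -1/1689578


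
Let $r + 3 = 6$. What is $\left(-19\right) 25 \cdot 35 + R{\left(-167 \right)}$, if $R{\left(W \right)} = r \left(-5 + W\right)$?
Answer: $-17141$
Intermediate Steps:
$r = 3$ ($r = -3 + 6 = 3$)
$R{\left(W \right)} = -15 + 3 W$ ($R{\left(W \right)} = 3 \left(-5 + W\right) = -15 + 3 W$)
$\left(-19\right) 25 \cdot 35 + R{\left(-167 \right)} = \left(-19\right) 25 \cdot 35 + \left(-15 + 3 \left(-167\right)\right) = \left(-475\right) 35 - 516 = -16625 - 516 = -17141$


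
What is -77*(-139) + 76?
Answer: 10779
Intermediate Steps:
-77*(-139) + 76 = 10703 + 76 = 10779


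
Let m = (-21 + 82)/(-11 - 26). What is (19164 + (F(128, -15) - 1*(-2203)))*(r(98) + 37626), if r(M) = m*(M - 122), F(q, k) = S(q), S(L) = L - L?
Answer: 29777606742/37 ≈ 8.0480e+8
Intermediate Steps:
S(L) = 0
F(q, k) = 0
m = -61/37 (m = 61/(-37) = 61*(-1/37) = -61/37 ≈ -1.6486)
r(M) = 7442/37 - 61*M/37 (r(M) = -61*(M - 122)/37 = -61*(-122 + M)/37 = 7442/37 - 61*M/37)
(19164 + (F(128, -15) - 1*(-2203)))*(r(98) + 37626) = (19164 + (0 - 1*(-2203)))*((7442/37 - 61/37*98) + 37626) = (19164 + (0 + 2203))*((7442/37 - 5978/37) + 37626) = (19164 + 2203)*(1464/37 + 37626) = 21367*(1393626/37) = 29777606742/37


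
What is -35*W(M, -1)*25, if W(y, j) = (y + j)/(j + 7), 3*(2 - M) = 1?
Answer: -875/9 ≈ -97.222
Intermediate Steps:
M = 5/3 (M = 2 - 1/3*1 = 2 - 1/3 = 5/3 ≈ 1.6667)
W(y, j) = (j + y)/(7 + j)
-35*W(M, -1)*25 = -35*(-1 + 5/3)/(7 - 1)*25 = -35*2/(6*3)*25 = -35*1/9*25 = -35/9*25 = -875/9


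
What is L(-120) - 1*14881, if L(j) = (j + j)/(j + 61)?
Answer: -877739/59 ≈ -14877.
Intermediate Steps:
L(j) = 2*j/(61 + j) (L(j) = (2*j)/(61 + j) = 2*j/(61 + j))
L(-120) - 1*14881 = 2*(-120)/(61 - 120) - 1*14881 = 2*(-120)/(-59) - 14881 = 2*(-120)*(-1/59) - 14881 = 240/59 - 14881 = -877739/59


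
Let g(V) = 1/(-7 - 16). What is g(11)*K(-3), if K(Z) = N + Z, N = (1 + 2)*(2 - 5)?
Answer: 12/23 ≈ 0.52174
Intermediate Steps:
g(V) = -1/23 (g(V) = 1/(-23) = -1/23)
N = -9 (N = 3*(-3) = -9)
K(Z) = -9 + Z
g(11)*K(-3) = -(-9 - 3)/23 = -1/23*(-12) = 12/23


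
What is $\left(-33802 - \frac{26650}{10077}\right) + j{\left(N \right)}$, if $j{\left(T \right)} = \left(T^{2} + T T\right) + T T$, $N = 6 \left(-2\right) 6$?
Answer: $- \frac{183931900}{10077} \approx -18253.0$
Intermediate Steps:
$N = -72$ ($N = \left(-12\right) 6 = -72$)
$j{\left(T \right)} = 3 T^{2}$ ($j{\left(T \right)} = \left(T^{2} + T^{2}\right) + T^{2} = 2 T^{2} + T^{2} = 3 T^{2}$)
$\left(-33802 - \frac{26650}{10077}\right) + j{\left(N \right)} = \left(-33802 - \frac{26650}{10077}\right) + 3 \left(-72\right)^{2} = \left(-33802 - \frac{26650}{10077}\right) + 3 \cdot 5184 = \left(-33802 - \frac{26650}{10077}\right) + 15552 = - \frac{340649404}{10077} + 15552 = - \frac{183931900}{10077}$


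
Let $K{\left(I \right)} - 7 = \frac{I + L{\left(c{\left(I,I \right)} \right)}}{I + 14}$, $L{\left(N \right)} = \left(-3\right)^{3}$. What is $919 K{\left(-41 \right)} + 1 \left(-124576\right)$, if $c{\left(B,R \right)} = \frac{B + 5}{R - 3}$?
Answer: $- \frac{3127369}{27} \approx -1.1583 \cdot 10^{5}$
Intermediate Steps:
$c{\left(B,R \right)} = \frac{5 + B}{-3 + R}$
$L{\left(N \right)} = -27$
$K{\left(I \right)} = 7 + \frac{-27 + I}{14 + I}$ ($K{\left(I \right)} = 7 + \frac{I - 27}{I + 14} = 7 + \frac{-27 + I}{14 + I}$)
$919 K{\left(-41 \right)} + 1 \left(-124576\right) = 919 \frac{71 + 8 \left(-41\right)}{14 - 41} + 1 \left(-124576\right) = 919 \frac{71 - 328}{-27} - 124576 = 919 \left(\left(- \frac{1}{27}\right) \left(-257\right)\right) - 124576 = 919 \cdot \frac{257}{27} - 124576 = \frac{236183}{27} - 124576 = - \frac{3127369}{27}$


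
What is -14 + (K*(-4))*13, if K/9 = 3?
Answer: -1418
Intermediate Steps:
K = 27 (K = 9*3 = 27)
-14 + (K*(-4))*13 = -14 + (27*(-4))*13 = -14 - 108*13 = -14 - 1404 = -1418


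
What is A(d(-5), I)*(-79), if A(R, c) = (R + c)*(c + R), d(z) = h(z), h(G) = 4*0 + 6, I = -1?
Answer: -1975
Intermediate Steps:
h(G) = 6 (h(G) = 0 + 6 = 6)
d(z) = 6
A(R, c) = (R + c)² (A(R, c) = (R + c)*(R + c) = (R + c)²)
A(d(-5), I)*(-79) = (6 - 1)²*(-79) = 5²*(-79) = 25*(-79) = -1975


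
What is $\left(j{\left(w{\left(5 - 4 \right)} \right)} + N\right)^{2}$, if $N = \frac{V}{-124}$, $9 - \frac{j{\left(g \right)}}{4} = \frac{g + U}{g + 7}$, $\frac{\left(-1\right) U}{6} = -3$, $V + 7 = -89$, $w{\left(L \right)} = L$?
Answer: $\frac{2859481}{3844} \approx 743.88$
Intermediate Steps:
$V = -96$ ($V = -7 - 89 = -96$)
$U = 18$ ($U = \left(-6\right) \left(-3\right) = 18$)
$j{\left(g \right)} = 36 - \frac{4 \left(18 + g\right)}{7 + g}$ ($j{\left(g \right)} = 36 - 4 \frac{g + 18}{g + 7} = 36 - 4 \frac{18 + g}{7 + g} = 36 - \frac{4 \left(18 + g\right)}{7 + g}$)
$N = \frac{24}{31}$ ($N = - \frac{96}{-124} = \left(-96\right) \left(- \frac{1}{124}\right) = \frac{24}{31} \approx 0.77419$)
$\left(j{\left(w{\left(5 - 4 \right)} \right)} + N\right)^{2} = \left(\frac{4 \left(45 + 8 \left(5 - 4\right)\right)}{7 + \left(5 - 4\right)} + \frac{24}{31}\right)^{2} = \left(\frac{4 \left(45 + 8 \cdot 1\right)}{7 + 1} + \frac{24}{31}\right)^{2} = \left(\frac{4 \left(45 + 8\right)}{8} + \frac{24}{31}\right)^{2} = \left(4 \cdot \frac{1}{8} \cdot 53 + \frac{24}{31}\right)^{2} = \left(\frac{53}{2} + \frac{24}{31}\right)^{2} = \left(\frac{1691}{62}\right)^{2} = \frac{2859481}{3844}$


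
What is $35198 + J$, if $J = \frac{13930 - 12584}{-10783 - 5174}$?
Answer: $\frac{561653140}{15957} \approx 35198.0$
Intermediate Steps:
$J = - \frac{1346}{15957}$ ($J = \frac{1346}{-15957} = 1346 \left(- \frac{1}{15957}\right) = - \frac{1346}{15957} \approx -0.084352$)
$35198 + J = 35198 - \frac{1346}{15957} = \frac{561653140}{15957}$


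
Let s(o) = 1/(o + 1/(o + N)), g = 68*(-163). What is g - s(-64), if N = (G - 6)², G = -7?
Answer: -74473291/6719 ≈ -11084.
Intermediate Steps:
g = -11084
N = 169 (N = (-7 - 6)² = (-13)² = 169)
s(o) = 1/(o + 1/(169 + o)) (s(o) = 1/(o + 1/(o + 169)) = 1/(o + 1/(169 + o)))
g - s(-64) = -11084 - (169 - 64)/(1 + (-64)² + 169*(-64)) = -11084 - 105/(1 + 4096 - 10816) = -11084 - 105/(-6719) = -11084 - (-1)*105/6719 = -11084 - 1*(-105/6719) = -11084 + 105/6719 = -74473291/6719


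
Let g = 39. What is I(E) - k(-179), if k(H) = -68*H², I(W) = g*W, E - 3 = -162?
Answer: 2172587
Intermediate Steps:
E = -159 (E = 3 - 162 = -159)
I(W) = 39*W
I(E) - k(-179) = 39*(-159) - (-68)*(-179)² = -6201 - (-68)*32041 = -6201 - 1*(-2178788) = -6201 + 2178788 = 2172587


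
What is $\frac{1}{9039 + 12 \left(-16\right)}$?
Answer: $\frac{1}{8847} \approx 0.00011303$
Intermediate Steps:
$\frac{1}{9039 + 12 \left(-16\right)} = \frac{1}{9039 - 192} = \frac{1}{8847}$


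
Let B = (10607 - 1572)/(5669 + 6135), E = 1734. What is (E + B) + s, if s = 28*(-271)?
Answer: -5314737/908 ≈ -5853.2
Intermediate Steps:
B = 695/908 (B = 9035/11804 = 9035*(1/11804) = 695/908 ≈ 0.76542)
s = -7588
(E + B) + s = (1734 + 695/908) - 7588 = 1575167/908 - 7588 = -5314737/908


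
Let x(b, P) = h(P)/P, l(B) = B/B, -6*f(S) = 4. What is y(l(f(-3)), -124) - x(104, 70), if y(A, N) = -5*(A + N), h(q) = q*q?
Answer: 545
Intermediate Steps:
f(S) = -⅔ (f(S) = -⅙*4 = -⅔)
l(B) = 1
h(q) = q²
x(b, P) = P (x(b, P) = P²/P = P)
y(A, N) = -5*A - 5*N
y(l(f(-3)), -124) - x(104, 70) = (-5*1 - 5*(-124)) - 1*70 = (-5 + 620) - 70 = 615 - 70 = 545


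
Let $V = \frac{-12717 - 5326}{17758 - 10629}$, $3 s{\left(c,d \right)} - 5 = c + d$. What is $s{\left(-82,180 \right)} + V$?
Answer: $\frac{680158}{21387} \approx 31.802$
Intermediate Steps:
$s{\left(c,d \right)} = \frac{5}{3} + \frac{c}{3} + \frac{d}{3}$ ($s{\left(c,d \right)} = \frac{5}{3} + \frac{c + d}{3} = \frac{5}{3} + \left(\frac{c}{3} + \frac{d}{3}\right) = \frac{5}{3} + \frac{c}{3} + \frac{d}{3}$)
$V = - \frac{18043}{7129} \approx -2.5309$
$s{\left(-82,180 \right)} + V = \left(\frac{5}{3} + \frac{1}{3} \left(-82\right) + \frac{1}{3} \cdot 180\right) - \frac{18043}{7129} = \left(\frac{5}{3} - \frac{82}{3} + 60\right) - \frac{18043}{7129} = \frac{103}{3} - \frac{18043}{7129} = \frac{680158}{21387}$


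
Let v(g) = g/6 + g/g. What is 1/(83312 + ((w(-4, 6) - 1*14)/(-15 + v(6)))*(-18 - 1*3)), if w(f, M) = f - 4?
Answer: 13/1082594 ≈ 1.2008e-5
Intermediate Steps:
v(g) = 1 + g/6 (v(g) = g*(1/6) + 1 = g/6 + 1 = 1 + g/6)
w(f, M) = -4 + f
1/(83312 + ((w(-4, 6) - 1*14)/(-15 + v(6)))*(-18 - 1*3)) = 1/(83312 + (((-4 - 4) - 1*14)/(-15 + (1 + (1/6)*6)))*(-18 - 1*3)) = 1/(83312 + ((-8 - 14)/(-15 + (1 + 1)))*(-18 - 3)) = 1/(83312 + (-22/(-15 + 2))*(-21)) = 1/(83312 + (-22/(-13))*(-21)) = 1/(83312 - 1/13*(-22)*(-21)) = 1/(83312 + (22/13)*(-21)) = 1/(83312 - 462/13) = 1/(1082594/13) = 13/1082594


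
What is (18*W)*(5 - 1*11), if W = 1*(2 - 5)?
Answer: 324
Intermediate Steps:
W = -3 (W = 1*(-3) = -3)
(18*W)*(5 - 1*11) = (18*(-3))*(5 - 1*11) = -54*(5 - 11) = -54*(-6) = 324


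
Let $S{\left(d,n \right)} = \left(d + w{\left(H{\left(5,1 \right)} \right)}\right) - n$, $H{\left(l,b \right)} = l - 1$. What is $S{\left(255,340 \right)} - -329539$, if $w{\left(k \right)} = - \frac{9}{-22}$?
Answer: $\frac{7247997}{22} \approx 3.2945 \cdot 10^{5}$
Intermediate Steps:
$H{\left(l,b \right)} = -1 + l$ ($H{\left(l,b \right)} = l - 1 = -1 + l$)
$w{\left(k \right)} = \frac{9}{22}$ ($w{\left(k \right)} = \left(-9\right) \left(- \frac{1}{22}\right) = \frac{9}{22}$)
$S{\left(d,n \right)} = \frac{9}{22} + d - n$ ($S{\left(d,n \right)} = \left(d + \frac{9}{22}\right) - n = \left(\frac{9}{22} + d\right) - n = \frac{9}{22} + d - n$)
$S{\left(255,340 \right)} - -329539 = \left(\frac{9}{22} + 255 - 340\right) - -329539 = \left(\frac{9}{22} + 255 - 340\right) + 329539 = - \frac{1861}{22} + 329539 = \frac{7247997}{22}$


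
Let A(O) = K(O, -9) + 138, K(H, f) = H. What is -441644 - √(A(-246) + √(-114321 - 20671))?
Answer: -441644 - 2*√(-27 + I*√8437) ≈ -4.4166e+5 - 15.668*I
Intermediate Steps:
A(O) = 138 + O (A(O) = O + 138 = 138 + O)
-441644 - √(A(-246) + √(-114321 - 20671)) = -441644 - √((138 - 246) + √(-114321 - 20671)) = -441644 - √(-108 + √(-134992)) = -441644 - √(-108 + 4*I*√8437)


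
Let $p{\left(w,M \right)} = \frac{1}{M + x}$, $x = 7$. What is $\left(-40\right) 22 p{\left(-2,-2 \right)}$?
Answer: $-176$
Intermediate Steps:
$p{\left(w,M \right)} = \frac{1}{7 + M}$ ($p{\left(w,M \right)} = \frac{1}{M + 7} = \frac{1}{7 + M}$)
$\left(-40\right) 22 p{\left(-2,-2 \right)} = \frac{\left(-40\right) 22}{7 - 2} = - \frac{880}{5} = \left(-880\right) \frac{1}{5} = -176$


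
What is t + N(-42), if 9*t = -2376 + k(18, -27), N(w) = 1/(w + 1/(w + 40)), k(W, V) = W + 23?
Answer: -198493/765 ≈ -259.47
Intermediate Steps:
k(W, V) = 23 + W
N(w) = 1/(w + 1/(40 + w))
t = -2335/9 (t = (-2376 + (23 + 18))/9 = (-2376 + 41)/9 = (1/9)*(-2335) = -2335/9 ≈ -259.44)
t + N(-42) = -2335/9 + (40 - 42)/(1 + (-42)**2 + 40*(-42)) = -2335/9 - 2/(1 + 1764 - 1680) = -2335/9 - 2/85 = -198493/765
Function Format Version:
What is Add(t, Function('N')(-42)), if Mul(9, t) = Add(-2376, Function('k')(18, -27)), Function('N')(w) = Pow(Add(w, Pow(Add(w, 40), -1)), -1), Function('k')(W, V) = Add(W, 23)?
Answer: Rational(-198493, 765) ≈ -259.47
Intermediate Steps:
Function('k')(W, V) = Add(23, W)
Function('N')(w) = Pow(Add(w, Pow(Add(40, w), -1)), -1)
t = Rational(-2335, 9) (t = Mul(Rational(1, 9), Add(-2376, Add(23, 18))) = Mul(Rational(1, 9), Add(-2376, 41)) = Mul(Rational(1, 9), -2335) = Rational(-2335, 9) ≈ -259.44)
Add(t, Function('N')(-42)) = Add(Rational(-2335, 9), Mul(Pow(Add(1, Pow(-42, 2), Mul(40, -42)), -1), Add(40, -42))) = Add(Rational(-2335, 9), Mul(Pow(Add(1, 1764, -1680), -1), -2)) = Add(Rational(-2335, 9), Mul(Pow(85, -1), -2)) = Add(Rational(-2335, 9), Mul(Rational(1, 85), -2)) = Add(Rational(-2335, 9), Rational(-2, 85)) = Rational(-198493, 765)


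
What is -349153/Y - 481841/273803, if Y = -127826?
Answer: 34007331193/34999142278 ≈ 0.97166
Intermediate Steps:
-349153/Y - 481841/273803 = -349153/(-127826) - 481841/273803 = -349153*(-1/127826) - 481841*1/273803 = 349153/127826 - 481841/273803 = 34007331193/34999142278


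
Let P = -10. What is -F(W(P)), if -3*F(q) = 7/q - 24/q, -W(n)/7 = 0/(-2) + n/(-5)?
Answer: 17/42 ≈ 0.40476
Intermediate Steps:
W(n) = 7*n/5 (W(n) = -7*(0/(-2) + n/(-5)) = -7*(0*(-½) + n*(-⅕)) = -7*(0 - n/5) = -(-7)*n/5 = 7*n/5)
F(q) = 17/(3*q) (F(q) = -(7/q - 24/q)/3 = -(-17)/(3*q) = 17/(3*q))
-F(W(P)) = -17/(3*((7/5)*(-10))) = -17/(3*(-14)) = -17*(-1)/(3*14) = -1*(-17/42) = 17/42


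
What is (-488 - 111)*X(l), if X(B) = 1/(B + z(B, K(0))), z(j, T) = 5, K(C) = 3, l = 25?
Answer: -599/30 ≈ -19.967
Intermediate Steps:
X(B) = 1/(5 + B) (X(B) = 1/(B + 5) = 1/(5 + B))
(-488 - 111)*X(l) = (-488 - 111)/(5 + 25) = -599/30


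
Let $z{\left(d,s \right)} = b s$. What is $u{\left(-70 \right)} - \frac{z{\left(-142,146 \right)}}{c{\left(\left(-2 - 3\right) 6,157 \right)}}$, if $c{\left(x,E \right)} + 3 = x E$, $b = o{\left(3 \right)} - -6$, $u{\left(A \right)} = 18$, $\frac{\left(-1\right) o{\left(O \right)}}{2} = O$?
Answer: $18$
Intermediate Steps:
$o{\left(O \right)} = - 2 O$
$b = 0$ ($b = \left(-2\right) 3 - -6 = -6 + 6 = 0$)
$c{\left(x,E \right)} = -3 + E x$ ($c{\left(x,E \right)} = -3 + x E = -3 + E x$)
$z{\left(d,s \right)} = 0$ ($z{\left(d,s \right)} = 0 s = 0$)
$u{\left(-70 \right)} - \frac{z{\left(-142,146 \right)}}{c{\left(\left(-2 - 3\right) 6,157 \right)}} = 18 - \frac{0}{-3 + 157 \left(-2 - 3\right) 6} = 18 - \frac{0}{-3 + 157 \left(\left(-5\right) 6\right)} = 18 - \frac{0}{-3 + 157 \left(-30\right)} = 18 - \frac{0}{-3 - 4710} = 18 - \frac{0}{-4713} = 18 - 0 \left(- \frac{1}{4713}\right) = 18 - 0 = 18 + 0 = 18$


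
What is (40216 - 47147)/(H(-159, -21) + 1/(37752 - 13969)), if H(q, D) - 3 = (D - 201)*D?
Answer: -164839973/110947696 ≈ -1.4857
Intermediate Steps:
H(q, D) = 3 + D*(-201 + D) (H(q, D) = 3 + (D - 201)*D = 3 + (-201 + D)*D = 3 + D*(-201 + D))
(40216 - 47147)/(H(-159, -21) + 1/(37752 - 13969)) = (40216 - 47147)/((3 + (-21)² - 201*(-21)) + 1/(37752 - 13969)) = -6931/((3 + 441 + 4221) + 1/23783) = -6931/(4665 + 1/23783) = -6931/110947696/23783 = -6931*23783/110947696 = -164839973/110947696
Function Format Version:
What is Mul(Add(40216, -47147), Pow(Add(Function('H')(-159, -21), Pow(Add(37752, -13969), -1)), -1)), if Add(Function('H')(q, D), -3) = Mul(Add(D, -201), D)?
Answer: Rational(-164839973, 110947696) ≈ -1.4857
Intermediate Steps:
Function('H')(q, D) = Add(3, Mul(D, Add(-201, D))) (Function('H')(q, D) = Add(3, Mul(Add(D, -201), D)) = Add(3, Mul(Add(-201, D), D)) = Add(3, Mul(D, Add(-201, D))))
Mul(Add(40216, -47147), Pow(Add(Function('H')(-159, -21), Pow(Add(37752, -13969), -1)), -1)) = Mul(Add(40216, -47147), Pow(Add(Add(3, Pow(-21, 2), Mul(-201, -21)), Pow(Add(37752, -13969), -1)), -1)) = Mul(-6931, Pow(Add(Add(3, 441, 4221), Pow(23783, -1)), -1)) = Mul(-6931, Pow(Add(4665, Rational(1, 23783)), -1)) = Mul(-6931, Pow(Rational(110947696, 23783), -1)) = Mul(-6931, Rational(23783, 110947696)) = Rational(-164839973, 110947696)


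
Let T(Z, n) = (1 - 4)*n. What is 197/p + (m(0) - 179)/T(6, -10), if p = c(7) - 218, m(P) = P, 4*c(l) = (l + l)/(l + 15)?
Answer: -131717/19170 ≈ -6.8710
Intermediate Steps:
c(l) = l/(2*(15 + l)) (c(l) = ((l + l)/(l + 15))/4 = ((2*l)/(15 + l))/4 = (2*l/(15 + l))/4 = l/(2*(15 + l)))
T(Z, n) = -3*n
p = -9585/44 (p = (1/2)*7/(15 + 7) - 218 = (1/2)*7/22 - 218 = (1/2)*7*(1/22) - 218 = 7/44 - 218 = -9585/44 ≈ -217.84)
197/p + (m(0) - 179)/T(6, -10) = 197/(-9585/44) + (0 - 179)/((-3*(-10))) = 197*(-44/9585) - 179/30 = -8668/9585 - 179*1/30 = -8668/9585 - 179/30 = -131717/19170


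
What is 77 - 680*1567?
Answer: -1065483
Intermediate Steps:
77 - 680*1567 = 77 - 1065560 = -1065483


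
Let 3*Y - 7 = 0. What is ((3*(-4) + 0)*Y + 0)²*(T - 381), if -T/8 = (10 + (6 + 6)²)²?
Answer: -149045456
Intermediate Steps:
Y = 7/3 (Y = 7/3 + (⅓)*0 = 7/3 + 0 = 7/3 ≈ 2.3333)
T = -189728 (T = -8*(10 + (6 + 6)²)² = -8*(10 + 12²)² = -8*(10 + 144)² = -8*154² = -8*23716 = -189728)
((3*(-4) + 0)*Y + 0)²*(T - 381) = ((3*(-4) + 0)*(7/3) + 0)²*(-189728 - 381) = ((-12 + 0)*(7/3) + 0)²*(-190109) = (-12*7/3 + 0)²*(-190109) = (-28 + 0)²*(-190109) = (-28)²*(-190109) = 784*(-190109) = -149045456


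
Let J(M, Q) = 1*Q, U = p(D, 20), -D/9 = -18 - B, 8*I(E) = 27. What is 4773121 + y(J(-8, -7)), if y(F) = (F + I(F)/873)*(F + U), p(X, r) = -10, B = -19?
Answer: 3704034189/776 ≈ 4.7732e+6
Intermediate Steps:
I(E) = 27/8 (I(E) = (1/8)*27 = 27/8)
D = -9 (D = -9*(-18 - 1*(-19)) = -9*(-18 + 19) = -9*1 = -9)
U = -10
J(M, Q) = Q
y(F) = (-10 + F)*(3/776 + F) (y(F) = (F + (27/8)/873)*(F - 10) = (F + (27/8)*(1/873))*(-10 + F) = (F + 3/776)*(-10 + F) = (3/776 + F)*(-10 + F) = (-10 + F)*(3/776 + F))
4773121 + y(J(-8, -7)) = 4773121 + (-15/388 + (-7)**2 - 7757/776*(-7)) = 4773121 + (-15/388 + 49 + 54299/776) = 4773121 + 92293/776 = 3704034189/776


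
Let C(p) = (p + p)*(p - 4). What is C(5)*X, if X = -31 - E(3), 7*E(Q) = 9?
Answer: -2260/7 ≈ -322.86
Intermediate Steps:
E(Q) = 9/7 (E(Q) = (⅐)*9 = 9/7)
X = -226/7 (X = -31 - 1*9/7 = -31 - 9/7 = -226/7 ≈ -32.286)
C(p) = 2*p*(-4 + p) (C(p) = (2*p)*(-4 + p) = 2*p*(-4 + p))
C(5)*X = (2*5*(-4 + 5))*(-226/7) = (2*5*1)*(-226/7) = 10*(-226/7) = -2260/7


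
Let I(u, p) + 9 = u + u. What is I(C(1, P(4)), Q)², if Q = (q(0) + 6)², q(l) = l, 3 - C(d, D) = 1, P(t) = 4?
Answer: 25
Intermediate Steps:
C(d, D) = 2 (C(d, D) = 3 - 1*1 = 3 - 1 = 2)
Q = 36 (Q = (0 + 6)² = 6² = 36)
I(u, p) = -9 + 2*u (I(u, p) = -9 + (u + u) = -9 + 2*u)
I(C(1, P(4)), Q)² = (-9 + 2*2)² = (-9 + 4)² = (-5)² = 25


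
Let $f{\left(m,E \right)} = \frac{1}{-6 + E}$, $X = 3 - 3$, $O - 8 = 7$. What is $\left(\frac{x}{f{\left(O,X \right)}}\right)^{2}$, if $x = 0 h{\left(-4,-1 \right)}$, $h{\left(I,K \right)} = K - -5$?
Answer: $0$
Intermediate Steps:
$O = 15$ ($O = 8 + 7 = 15$)
$h{\left(I,K \right)} = 5 + K$ ($h{\left(I,K \right)} = K + 5 = 5 + K$)
$X = 0$
$x = 0$ ($x = 0 \left(5 - 1\right) = 0 \cdot 4 = 0$)
$\left(\frac{x}{f{\left(O,X \right)}}\right)^{2} = \left(\frac{0}{\frac{1}{-6 + 0}}\right)^{2} = \left(\frac{0}{\frac{1}{-6}}\right)^{2} = \left(\frac{0}{- \frac{1}{6}}\right)^{2} = \left(0 \left(-6\right)\right)^{2} = 0^{2} = 0$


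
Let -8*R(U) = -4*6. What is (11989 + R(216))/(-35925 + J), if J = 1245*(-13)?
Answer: -5996/26055 ≈ -0.23013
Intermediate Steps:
J = -16185
R(U) = 3 (R(U) = -(-1)*6/2 = -⅛*(-24) = 3)
(11989 + R(216))/(-35925 + J) = (11989 + 3)/(-35925 - 16185) = 11992/(-52110) = 11992*(-1/52110) = -5996/26055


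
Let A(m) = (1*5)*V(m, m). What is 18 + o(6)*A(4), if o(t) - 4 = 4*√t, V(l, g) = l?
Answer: 98 + 80*√6 ≈ 293.96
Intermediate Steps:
o(t) = 4 + 4*√t
A(m) = 5*m (A(m) = (1*5)*m = 5*m)
18 + o(6)*A(4) = 18 + (4 + 4*√6)*(5*4) = 18 + (4 + 4*√6)*20 = 18 + (80 + 80*√6) = 98 + 80*√6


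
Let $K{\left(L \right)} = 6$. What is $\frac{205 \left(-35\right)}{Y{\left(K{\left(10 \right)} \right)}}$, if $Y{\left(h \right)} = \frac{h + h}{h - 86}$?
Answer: $\frac{143500}{3} \approx 47833.0$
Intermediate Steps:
$Y{\left(h \right)} = \frac{2 h}{-86 + h}$
$\frac{205 \left(-35\right)}{Y{\left(K{\left(10 \right)} \right)}} = \frac{205 \left(-35\right)}{2 \cdot 6 \frac{1}{-86 + 6}} = - \frac{7175}{2 \cdot 6 \frac{1}{-80}} = - \frac{7175}{2 \cdot 6 \left(- \frac{1}{80}\right)} = - \frac{7175}{- \frac{3}{20}} = \left(-7175\right) \left(- \frac{20}{3}\right) = \frac{143500}{3}$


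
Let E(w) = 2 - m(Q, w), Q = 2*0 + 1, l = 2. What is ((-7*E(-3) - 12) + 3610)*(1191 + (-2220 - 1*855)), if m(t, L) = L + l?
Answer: -6739068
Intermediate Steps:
Q = 1 (Q = 0 + 1 = 1)
m(t, L) = 2 + L (m(t, L) = L + 2 = 2 + L)
E(w) = -w (E(w) = 2 - (2 + w) = 2 + (-2 - w) = -w)
((-7*E(-3) - 12) + 3610)*(1191 + (-2220 - 1*855)) = ((-(-7)*(-3) - 12) + 3610)*(1191 + (-2220 - 1*855)) = ((-7*3 - 12) + 3610)*(1191 + (-2220 - 855)) = ((-21 - 12) + 3610)*(1191 - 3075) = (-33 + 3610)*(-1884) = 3577*(-1884) = -6739068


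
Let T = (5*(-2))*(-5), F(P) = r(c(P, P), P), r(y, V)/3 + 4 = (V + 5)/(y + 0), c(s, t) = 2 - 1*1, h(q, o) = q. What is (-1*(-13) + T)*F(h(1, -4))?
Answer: 378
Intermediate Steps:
c(s, t) = 1 (c(s, t) = 2 - 1 = 1)
r(y, V) = -12 + 3*(5 + V)/y (r(y, V) = -12 + 3*((V + 5)/(y + 0)) = -12 + 3*((5 + V)/y) = -12 + 3*(5 + V)/y)
F(P) = 3 + 3*P (F(P) = 3*(5 + P - 4*1)/1 = 3*1*(5 + P - 4) = 3*1*(1 + P) = 3 + 3*P)
T = 50 (T = -10*(-5) = 50)
(-1*(-13) + T)*F(h(1, -4)) = (-1*(-13) + 50)*(3 + 3*1) = (13 + 50)*(3 + 3) = 63*6 = 378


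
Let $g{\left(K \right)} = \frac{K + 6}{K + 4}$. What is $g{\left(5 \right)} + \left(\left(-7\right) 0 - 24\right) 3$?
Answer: $- \frac{637}{9} \approx -70.778$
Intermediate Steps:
$g{\left(K \right)} = \frac{6 + K}{4 + K}$
$g{\left(5 \right)} + \left(\left(-7\right) 0 - 24\right) 3 = \frac{6 + 5}{4 + 5} + \left(\left(-7\right) 0 - 24\right) 3 = \frac{1}{9} \cdot 11 + \left(0 - 24\right) 3 = \frac{1}{9} \cdot 11 - 72 = \frac{11}{9} - 72 = - \frac{637}{9}$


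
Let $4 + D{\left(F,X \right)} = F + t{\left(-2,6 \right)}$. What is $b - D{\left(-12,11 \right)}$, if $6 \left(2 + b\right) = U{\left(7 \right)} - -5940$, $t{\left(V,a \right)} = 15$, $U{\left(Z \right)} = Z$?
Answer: $\frac{5941}{6} \approx 990.17$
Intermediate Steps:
$D{\left(F,X \right)} = 11 + F$ ($D{\left(F,X \right)} = -4 + \left(F + 15\right) = -4 + \left(15 + F\right) = 11 + F$)
$b = \frac{5935}{6}$ ($b = -2 + \frac{7 - -5940}{6} = -2 + \frac{7 + 5940}{6} = -2 + \frac{1}{6} \cdot 5947 = -2 + \frac{5947}{6} = \frac{5935}{6} \approx 989.17$)
$b - D{\left(-12,11 \right)} = \frac{5935}{6} - \left(11 - 12\right) = \frac{5935}{6} - -1 = \frac{5935}{6} + 1 = \frac{5941}{6}$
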